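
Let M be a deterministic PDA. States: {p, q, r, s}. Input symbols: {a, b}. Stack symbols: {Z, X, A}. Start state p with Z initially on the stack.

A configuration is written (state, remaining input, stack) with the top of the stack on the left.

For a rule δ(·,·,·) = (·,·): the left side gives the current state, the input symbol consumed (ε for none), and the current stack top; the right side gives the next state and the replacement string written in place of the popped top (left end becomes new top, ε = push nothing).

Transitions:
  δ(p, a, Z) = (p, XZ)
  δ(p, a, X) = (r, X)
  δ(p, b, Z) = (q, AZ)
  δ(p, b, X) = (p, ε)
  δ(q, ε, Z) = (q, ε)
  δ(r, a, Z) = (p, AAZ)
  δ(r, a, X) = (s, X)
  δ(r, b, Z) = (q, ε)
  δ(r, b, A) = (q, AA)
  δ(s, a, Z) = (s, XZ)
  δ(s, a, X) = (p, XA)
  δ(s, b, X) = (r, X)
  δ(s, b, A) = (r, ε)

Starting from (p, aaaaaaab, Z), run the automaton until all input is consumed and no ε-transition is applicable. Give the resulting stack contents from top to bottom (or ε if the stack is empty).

AAZ

(p, aaaaaaab, Z)
  read a, top Z: go to p, push XZ → (p, aaaaaab, XZ)
  read a, top X: go to r, push X → (r, aaaaab, XZ)
  read a, top X: go to s, push X → (s, aaaab, XZ)
  read a, top X: go to p, push XA → (p, aaab, XAZ)
  read a, top X: go to r, push X → (r, aab, XAZ)
  read a, top X: go to s, push X → (s, ab, XAZ)
  read a, top X: go to p, push XA → (p, b, XAAZ)
  read b, top X: go to p, push ε → (p, ε, AAZ)
All input consumed in state p with stack AAZ.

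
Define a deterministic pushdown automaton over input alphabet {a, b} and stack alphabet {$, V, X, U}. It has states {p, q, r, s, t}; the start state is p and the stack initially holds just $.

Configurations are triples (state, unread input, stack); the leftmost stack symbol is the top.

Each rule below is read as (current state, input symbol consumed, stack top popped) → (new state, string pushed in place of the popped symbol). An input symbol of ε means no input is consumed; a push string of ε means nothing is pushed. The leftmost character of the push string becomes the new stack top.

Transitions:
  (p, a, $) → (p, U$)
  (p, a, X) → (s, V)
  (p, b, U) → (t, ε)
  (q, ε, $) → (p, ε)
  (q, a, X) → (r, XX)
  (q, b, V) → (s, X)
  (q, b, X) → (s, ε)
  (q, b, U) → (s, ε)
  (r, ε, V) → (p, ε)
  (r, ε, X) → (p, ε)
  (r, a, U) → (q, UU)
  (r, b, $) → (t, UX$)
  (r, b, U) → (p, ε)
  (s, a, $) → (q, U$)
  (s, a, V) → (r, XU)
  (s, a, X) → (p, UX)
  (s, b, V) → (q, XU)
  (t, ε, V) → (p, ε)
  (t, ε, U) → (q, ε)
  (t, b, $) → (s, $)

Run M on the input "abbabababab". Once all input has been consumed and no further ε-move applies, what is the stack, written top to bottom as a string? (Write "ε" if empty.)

(p, abbabababab, $) ⊢ (p, bbabababab, U$) ⊢ (t, babababab, $) ⊢ (s, abababab, $) ⊢ (q, bababab, U$) ⊢ (s, ababab, $) ⊢ (q, babab, U$) ⊢ (s, abab, $) ⊢ (q, bab, U$) ⊢ (s, ab, $) ⊢ (q, b, U$) ⊢ (s, ε, $)
All input consumed in state s with stack $.

$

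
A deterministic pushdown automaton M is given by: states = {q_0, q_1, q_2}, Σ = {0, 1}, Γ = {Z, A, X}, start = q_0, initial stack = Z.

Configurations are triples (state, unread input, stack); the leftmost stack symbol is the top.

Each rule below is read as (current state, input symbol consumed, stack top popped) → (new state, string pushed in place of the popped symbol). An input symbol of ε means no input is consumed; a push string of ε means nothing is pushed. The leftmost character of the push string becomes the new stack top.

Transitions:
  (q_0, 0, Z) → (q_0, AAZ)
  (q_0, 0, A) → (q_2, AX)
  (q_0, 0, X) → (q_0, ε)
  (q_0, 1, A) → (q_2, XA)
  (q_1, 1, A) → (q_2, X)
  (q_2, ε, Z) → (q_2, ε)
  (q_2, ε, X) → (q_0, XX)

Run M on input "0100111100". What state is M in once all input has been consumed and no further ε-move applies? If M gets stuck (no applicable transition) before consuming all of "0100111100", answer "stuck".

(q_0, 0100111100, Z)
  read 0, top Z: go to q_0, push AAZ → (q_0, 100111100, AAZ)
  read 1, top A: go to q_2, push XA → (q_2, 00111100, XAAZ)
  ε-move, top X: go to q_0, push XX → (q_0, 00111100, XXAAZ)
  read 0, top X: go to q_0, push ε → (q_0, 0111100, XAAZ)
  read 0, top X: go to q_0, push ε → (q_0, 111100, AAZ)
  read 1, top A: go to q_2, push XA → (q_2, 11100, XAAZ)
  ε-move, top X: go to q_0, push XX → (q_0, 11100, XXAAZ)
No transition for (q_0, 1, top X); M blocks with input 11100 remaining.

stuck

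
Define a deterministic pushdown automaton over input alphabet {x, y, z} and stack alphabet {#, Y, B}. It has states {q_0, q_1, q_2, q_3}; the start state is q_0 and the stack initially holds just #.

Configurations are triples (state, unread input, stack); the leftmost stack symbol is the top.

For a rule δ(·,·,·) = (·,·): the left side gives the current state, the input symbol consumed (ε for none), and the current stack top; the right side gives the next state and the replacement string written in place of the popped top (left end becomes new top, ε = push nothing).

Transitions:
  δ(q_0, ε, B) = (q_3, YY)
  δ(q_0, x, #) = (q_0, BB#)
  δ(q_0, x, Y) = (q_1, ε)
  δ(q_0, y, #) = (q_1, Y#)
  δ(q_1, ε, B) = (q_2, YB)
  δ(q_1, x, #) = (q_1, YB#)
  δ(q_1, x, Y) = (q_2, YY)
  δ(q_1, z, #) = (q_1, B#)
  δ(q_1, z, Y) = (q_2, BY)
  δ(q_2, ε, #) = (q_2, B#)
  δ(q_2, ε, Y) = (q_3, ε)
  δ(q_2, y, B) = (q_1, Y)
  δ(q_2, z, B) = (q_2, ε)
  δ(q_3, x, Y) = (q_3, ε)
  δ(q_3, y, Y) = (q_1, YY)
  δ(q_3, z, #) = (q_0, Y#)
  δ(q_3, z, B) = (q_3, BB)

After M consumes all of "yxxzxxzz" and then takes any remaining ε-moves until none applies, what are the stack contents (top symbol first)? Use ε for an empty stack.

B#

(q_0, yxxzxxzz, #) ⊢ (q_1, xxzxxzz, Y#) ⊢ (q_2, xzxxzz, YY#) ⊢ (q_3, xzxxzz, Y#) ⊢ (q_3, zxxzz, #) ⊢ (q_0, xxzz, Y#) ⊢ (q_1, xzz, #) ⊢ (q_1, zz, YB#) ⊢ (q_2, z, BYB#) ⊢ (q_2, ε, YB#) ⊢ (q_3, ε, B#)
All input consumed in state q_3 with stack B#.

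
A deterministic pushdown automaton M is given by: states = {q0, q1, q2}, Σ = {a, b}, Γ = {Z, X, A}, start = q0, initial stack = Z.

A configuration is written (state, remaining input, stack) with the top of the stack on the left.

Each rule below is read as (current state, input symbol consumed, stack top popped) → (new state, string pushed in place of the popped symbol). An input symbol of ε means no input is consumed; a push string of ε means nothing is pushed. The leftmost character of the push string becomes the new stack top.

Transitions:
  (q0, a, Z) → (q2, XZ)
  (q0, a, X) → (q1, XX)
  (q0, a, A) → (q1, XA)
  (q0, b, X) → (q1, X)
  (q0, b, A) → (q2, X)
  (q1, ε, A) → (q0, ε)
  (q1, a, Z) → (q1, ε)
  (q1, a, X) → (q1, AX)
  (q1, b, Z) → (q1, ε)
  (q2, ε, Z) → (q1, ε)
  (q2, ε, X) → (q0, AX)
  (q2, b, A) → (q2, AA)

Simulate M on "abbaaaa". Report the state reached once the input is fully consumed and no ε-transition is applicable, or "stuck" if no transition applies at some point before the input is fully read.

(q0, abbaaaa, Z)
  read a, top Z: go to q2, push XZ → (q2, bbaaaa, XZ)
  ε-move, top X: go to q0, push AX → (q0, bbaaaa, AXZ)
  read b, top A: go to q2, push X → (q2, baaaa, XXZ)
  ε-move, top X: go to q0, push AX → (q0, baaaa, AXXZ)
  read b, top A: go to q2, push X → (q2, aaaa, XXXZ)
  ε-move, top X: go to q0, push AX → (q0, aaaa, AXXXZ)
  read a, top A: go to q1, push XA → (q1, aaa, XAXXXZ)
  read a, top X: go to q1, push AX → (q1, aa, AXAXXXZ)
  ε-move, top A: go to q0, push ε → (q0, aa, XAXXXZ)
  read a, top X: go to q1, push XX → (q1, a, XXAXXXZ)
  read a, top X: go to q1, push AX → (q1, ε, AXXAXXXZ)
  ε-move, top A: go to q0, push ε → (q0, ε, XXAXXXZ)
All input consumed; M is in state q0.

q0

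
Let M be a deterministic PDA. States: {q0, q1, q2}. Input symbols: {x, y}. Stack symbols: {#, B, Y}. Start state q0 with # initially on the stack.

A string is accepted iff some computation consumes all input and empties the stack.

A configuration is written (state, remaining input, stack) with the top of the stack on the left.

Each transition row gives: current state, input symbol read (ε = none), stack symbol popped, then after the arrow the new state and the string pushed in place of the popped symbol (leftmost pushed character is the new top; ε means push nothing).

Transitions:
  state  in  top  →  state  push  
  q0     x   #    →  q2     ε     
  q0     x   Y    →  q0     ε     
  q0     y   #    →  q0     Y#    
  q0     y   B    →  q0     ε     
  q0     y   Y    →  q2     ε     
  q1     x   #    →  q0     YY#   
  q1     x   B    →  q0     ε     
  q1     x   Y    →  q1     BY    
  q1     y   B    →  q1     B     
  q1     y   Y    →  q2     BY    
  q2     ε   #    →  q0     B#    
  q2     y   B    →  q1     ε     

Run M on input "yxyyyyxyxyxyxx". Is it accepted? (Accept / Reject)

Accept

(q0, yxyyyyxyxyxyxx, #) ⊢ (q0, xyyyyxyxyxyxx, Y#) ⊢ (q0, yyyyxyxyxyxx, #) ⊢ (q0, yyyxyxyxyxx, Y#) ⊢ (q2, yyxyxyxyxx, #) ⊢ (q0, yyxyxyxyxx, B#) ⊢ (q0, yxyxyxyxx, #) ⊢ (q0, xyxyxyxx, Y#) ⊢ (q0, yxyxyxx, #) ⊢ (q0, xyxyxx, Y#) ⊢ (q0, yxyxx, #) ⊢ (q0, xyxx, Y#) ⊢ (q0, yxx, #) ⊢ (q0, xx, Y#) ⊢ (q0, x, #) ⊢ (q2, ε, ε)
All input consumed and the stack is empty.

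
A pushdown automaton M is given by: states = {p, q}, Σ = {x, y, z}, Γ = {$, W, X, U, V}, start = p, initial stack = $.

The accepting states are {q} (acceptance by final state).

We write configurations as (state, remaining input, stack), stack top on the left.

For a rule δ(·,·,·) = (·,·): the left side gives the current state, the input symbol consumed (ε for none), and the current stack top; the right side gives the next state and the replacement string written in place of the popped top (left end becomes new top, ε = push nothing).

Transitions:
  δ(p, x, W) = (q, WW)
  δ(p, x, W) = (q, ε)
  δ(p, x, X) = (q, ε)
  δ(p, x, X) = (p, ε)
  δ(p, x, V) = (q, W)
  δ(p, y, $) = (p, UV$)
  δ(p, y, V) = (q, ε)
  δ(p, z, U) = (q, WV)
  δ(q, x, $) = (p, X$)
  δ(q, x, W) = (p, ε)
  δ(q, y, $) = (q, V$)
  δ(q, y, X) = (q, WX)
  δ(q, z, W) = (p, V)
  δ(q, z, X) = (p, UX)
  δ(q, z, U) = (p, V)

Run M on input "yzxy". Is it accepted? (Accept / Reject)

One accepting computation: (p, yzxy, $) ⊢ (p, zxy, UV$) ⊢ (q, xy, WVV$) ⊢ (p, y, VV$) ⊢ (q, ε, V$)
All input consumed and state q ∈ F.

Accept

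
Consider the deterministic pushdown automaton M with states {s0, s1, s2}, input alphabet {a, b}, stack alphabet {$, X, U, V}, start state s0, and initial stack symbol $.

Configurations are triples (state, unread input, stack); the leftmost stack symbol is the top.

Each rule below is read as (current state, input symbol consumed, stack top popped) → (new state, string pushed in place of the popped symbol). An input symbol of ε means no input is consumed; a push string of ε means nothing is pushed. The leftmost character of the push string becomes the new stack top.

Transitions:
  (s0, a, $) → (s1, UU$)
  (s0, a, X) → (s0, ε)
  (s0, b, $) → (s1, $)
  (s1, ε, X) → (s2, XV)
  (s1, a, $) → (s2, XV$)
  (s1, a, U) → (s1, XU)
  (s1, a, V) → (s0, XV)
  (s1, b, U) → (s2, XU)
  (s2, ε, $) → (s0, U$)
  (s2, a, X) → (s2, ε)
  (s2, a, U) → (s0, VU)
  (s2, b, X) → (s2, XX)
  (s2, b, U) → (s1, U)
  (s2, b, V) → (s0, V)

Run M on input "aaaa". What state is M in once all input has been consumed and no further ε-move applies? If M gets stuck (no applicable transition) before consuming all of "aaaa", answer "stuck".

stuck

(s0, aaaa, $) ⊢ (s1, aaa, UU$) ⊢ (s1, aa, XUU$) ⊢ (s2, aa, XVUU$) ⊢ (s2, a, VUU$)
No transition for (s2, a, top V); M blocks with input a remaining.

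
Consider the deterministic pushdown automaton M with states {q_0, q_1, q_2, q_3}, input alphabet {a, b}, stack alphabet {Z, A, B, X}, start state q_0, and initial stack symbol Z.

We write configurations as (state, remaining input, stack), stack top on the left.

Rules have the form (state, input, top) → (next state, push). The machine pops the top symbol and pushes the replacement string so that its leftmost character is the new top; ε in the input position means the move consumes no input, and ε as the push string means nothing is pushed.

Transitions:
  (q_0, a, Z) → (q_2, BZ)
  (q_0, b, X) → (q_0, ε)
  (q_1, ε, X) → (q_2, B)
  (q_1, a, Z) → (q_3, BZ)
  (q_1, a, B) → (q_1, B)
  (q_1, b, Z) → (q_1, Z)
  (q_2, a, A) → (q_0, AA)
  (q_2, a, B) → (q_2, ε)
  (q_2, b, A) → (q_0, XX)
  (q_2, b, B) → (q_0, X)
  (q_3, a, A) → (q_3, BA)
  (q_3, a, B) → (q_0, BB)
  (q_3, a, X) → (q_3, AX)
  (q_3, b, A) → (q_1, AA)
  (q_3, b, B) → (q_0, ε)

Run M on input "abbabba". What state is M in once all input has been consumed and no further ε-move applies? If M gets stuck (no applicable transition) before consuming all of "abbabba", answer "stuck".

(q_0, abbabba, Z) ⊢ (q_2, bbabba, BZ) ⊢ (q_0, babba, XZ) ⊢ (q_0, abba, Z) ⊢ (q_2, bba, BZ) ⊢ (q_0, ba, XZ) ⊢ (q_0, a, Z) ⊢ (q_2, ε, BZ)
All input consumed; M is in state q_2.

q_2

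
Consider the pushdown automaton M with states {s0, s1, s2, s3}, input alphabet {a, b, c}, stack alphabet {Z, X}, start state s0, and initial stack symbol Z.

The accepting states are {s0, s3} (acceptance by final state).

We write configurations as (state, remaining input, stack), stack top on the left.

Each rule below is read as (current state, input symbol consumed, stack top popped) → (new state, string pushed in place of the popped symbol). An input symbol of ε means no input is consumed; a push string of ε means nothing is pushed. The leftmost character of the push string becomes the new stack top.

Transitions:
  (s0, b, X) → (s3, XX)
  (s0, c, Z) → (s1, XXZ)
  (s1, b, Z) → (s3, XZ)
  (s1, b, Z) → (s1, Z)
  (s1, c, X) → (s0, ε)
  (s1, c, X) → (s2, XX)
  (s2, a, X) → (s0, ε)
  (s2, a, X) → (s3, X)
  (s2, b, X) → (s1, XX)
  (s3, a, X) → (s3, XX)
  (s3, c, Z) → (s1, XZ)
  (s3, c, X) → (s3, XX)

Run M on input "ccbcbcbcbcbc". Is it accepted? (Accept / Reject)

Accept

One accepting computation: (s0, ccbcbcbcbcbc, Z) ⊢ (s1, cbcbcbcbcbc, XXZ) ⊢ (s2, bcbcbcbcbc, XXXZ) ⊢ (s1, cbcbcbcbc, XXXXZ) ⊢ (s2, bcbcbcbc, XXXXXZ) ⊢ (s1, cbcbcbc, XXXXXXZ) ⊢ (s2, bcbcbc, XXXXXXXZ) ⊢ (s1, cbcbc, XXXXXXXXZ) ⊢ (s2, bcbc, XXXXXXXXXZ) ⊢ (s1, cbc, XXXXXXXXXXZ) ⊢ (s0, bc, XXXXXXXXXZ) ⊢ (s3, c, XXXXXXXXXXZ) ⊢ (s3, ε, XXXXXXXXXXXZ)
All input consumed and state s3 ∈ F.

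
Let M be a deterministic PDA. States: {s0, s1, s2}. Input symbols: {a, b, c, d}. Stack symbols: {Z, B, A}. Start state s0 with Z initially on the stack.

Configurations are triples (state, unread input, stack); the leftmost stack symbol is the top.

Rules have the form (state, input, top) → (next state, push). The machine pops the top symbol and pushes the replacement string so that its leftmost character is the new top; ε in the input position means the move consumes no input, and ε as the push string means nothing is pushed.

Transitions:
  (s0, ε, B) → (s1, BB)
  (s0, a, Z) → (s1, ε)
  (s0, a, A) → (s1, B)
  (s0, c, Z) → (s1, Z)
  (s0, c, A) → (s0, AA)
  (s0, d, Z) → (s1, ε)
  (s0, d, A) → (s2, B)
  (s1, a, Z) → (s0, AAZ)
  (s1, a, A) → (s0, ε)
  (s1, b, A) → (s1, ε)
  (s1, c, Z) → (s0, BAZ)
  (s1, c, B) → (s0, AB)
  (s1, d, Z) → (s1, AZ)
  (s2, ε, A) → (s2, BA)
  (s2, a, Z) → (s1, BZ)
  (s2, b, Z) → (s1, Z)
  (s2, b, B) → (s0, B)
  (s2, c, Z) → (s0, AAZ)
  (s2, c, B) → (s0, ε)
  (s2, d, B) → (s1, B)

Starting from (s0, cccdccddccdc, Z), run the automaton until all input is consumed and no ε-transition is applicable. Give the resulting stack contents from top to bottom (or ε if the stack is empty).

ABBBBAZ

(s0, cccdccddccdc, Z)
  read c, top Z: go to s1, push Z → (s1, ccdccddccdc, Z)
  read c, top Z: go to s0, push BAZ → (s0, cdccddccdc, BAZ)
  ε-move, top B: go to s1, push BB → (s1, cdccddccdc, BBAZ)
  read c, top B: go to s0, push AB → (s0, dccddccdc, ABBAZ)
  read d, top A: go to s2, push B → (s2, ccddccdc, BBBAZ)
  read c, top B: go to s0, push ε → (s0, cddccdc, BBAZ)
  ε-move, top B: go to s1, push BB → (s1, cddccdc, BBBAZ)
  read c, top B: go to s0, push AB → (s0, ddccdc, ABBBAZ)
  read d, top A: go to s2, push B → (s2, dccdc, BBBBAZ)
  read d, top B: go to s1, push B → (s1, ccdc, BBBBAZ)
  read c, top B: go to s0, push AB → (s0, cdc, ABBBBAZ)
  read c, top A: go to s0, push AA → (s0, dc, AABBBBAZ)
  read d, top A: go to s2, push B → (s2, c, BABBBBAZ)
  read c, top B: go to s0, push ε → (s0, ε, ABBBBAZ)
All input consumed in state s0 with stack ABBBBAZ.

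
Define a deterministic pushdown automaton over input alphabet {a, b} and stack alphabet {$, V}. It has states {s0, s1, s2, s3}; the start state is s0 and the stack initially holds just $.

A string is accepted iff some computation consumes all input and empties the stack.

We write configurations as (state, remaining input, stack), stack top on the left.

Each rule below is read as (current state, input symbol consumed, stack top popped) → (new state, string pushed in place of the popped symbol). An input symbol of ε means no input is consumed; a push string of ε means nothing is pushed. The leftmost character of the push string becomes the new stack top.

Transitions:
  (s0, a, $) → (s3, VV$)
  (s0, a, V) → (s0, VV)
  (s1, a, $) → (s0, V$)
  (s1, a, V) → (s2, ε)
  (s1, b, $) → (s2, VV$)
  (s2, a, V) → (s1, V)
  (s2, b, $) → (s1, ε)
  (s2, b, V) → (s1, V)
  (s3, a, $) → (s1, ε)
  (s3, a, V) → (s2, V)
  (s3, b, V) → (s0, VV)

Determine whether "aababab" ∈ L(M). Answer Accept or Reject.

Accept

(s0, aababab, $)
  read a, top $: go to s3, push VV$ → (s3, ababab, VV$)
  read a, top V: go to s2, push V → (s2, babab, VV$)
  read b, top V: go to s1, push V → (s1, abab, VV$)
  read a, top V: go to s2, push ε → (s2, bab, V$)
  read b, top V: go to s1, push V → (s1, ab, V$)
  read a, top V: go to s2, push ε → (s2, b, $)
  read b, top $: go to s1, push ε → (s1, ε, ε)
All input consumed and the stack is empty.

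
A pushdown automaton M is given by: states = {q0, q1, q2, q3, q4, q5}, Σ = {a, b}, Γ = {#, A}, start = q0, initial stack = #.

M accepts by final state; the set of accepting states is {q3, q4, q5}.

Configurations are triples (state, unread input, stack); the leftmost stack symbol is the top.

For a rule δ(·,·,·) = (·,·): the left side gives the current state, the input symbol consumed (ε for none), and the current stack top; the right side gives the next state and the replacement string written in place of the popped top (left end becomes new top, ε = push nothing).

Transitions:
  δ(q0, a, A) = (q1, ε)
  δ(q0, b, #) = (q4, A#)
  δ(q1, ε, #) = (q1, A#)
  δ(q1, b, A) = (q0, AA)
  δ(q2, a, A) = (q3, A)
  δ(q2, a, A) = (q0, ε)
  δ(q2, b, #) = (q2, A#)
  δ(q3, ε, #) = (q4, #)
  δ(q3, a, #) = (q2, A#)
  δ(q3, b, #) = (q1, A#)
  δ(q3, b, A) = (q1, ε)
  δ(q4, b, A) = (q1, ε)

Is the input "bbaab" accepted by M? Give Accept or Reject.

No computation consumes all input and reaches a final state.

Reject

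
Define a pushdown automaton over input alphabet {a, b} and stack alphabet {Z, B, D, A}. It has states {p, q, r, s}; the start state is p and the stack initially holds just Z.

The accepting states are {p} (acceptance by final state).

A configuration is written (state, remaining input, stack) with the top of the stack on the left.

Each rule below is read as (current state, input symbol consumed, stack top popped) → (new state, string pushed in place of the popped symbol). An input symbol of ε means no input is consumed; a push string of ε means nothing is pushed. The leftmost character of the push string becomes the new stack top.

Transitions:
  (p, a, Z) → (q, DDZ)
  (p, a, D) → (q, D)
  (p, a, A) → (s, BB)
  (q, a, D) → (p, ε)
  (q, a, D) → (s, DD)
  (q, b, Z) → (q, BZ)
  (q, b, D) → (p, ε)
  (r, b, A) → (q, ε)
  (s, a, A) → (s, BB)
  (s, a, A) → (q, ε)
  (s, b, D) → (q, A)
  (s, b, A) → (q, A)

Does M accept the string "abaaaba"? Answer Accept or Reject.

No computation consumes all input and reaches a final state.

Reject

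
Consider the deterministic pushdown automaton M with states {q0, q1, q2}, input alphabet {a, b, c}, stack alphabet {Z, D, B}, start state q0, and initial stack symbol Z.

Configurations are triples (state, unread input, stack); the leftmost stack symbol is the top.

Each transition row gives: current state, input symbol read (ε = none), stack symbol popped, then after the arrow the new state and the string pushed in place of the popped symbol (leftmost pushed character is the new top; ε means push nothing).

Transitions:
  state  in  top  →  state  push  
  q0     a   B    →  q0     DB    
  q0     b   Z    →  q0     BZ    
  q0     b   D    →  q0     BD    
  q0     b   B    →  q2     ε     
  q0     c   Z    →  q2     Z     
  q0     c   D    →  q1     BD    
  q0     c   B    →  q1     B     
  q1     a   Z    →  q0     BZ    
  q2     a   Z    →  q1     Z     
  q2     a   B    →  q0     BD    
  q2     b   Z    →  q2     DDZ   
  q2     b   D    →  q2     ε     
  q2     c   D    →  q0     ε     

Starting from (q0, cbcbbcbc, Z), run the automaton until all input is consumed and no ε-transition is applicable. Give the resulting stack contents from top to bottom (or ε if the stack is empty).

BZ

(q0, cbcbbcbc, Z)
  read c, top Z: go to q2, push Z → (q2, bcbbcbc, Z)
  read b, top Z: go to q2, push DDZ → (q2, cbbcbc, DDZ)
  read c, top D: go to q0, push ε → (q0, bbcbc, DZ)
  read b, top D: go to q0, push BD → (q0, bcbc, BDZ)
  read b, top B: go to q2, push ε → (q2, cbc, DZ)
  read c, top D: go to q0, push ε → (q0, bc, Z)
  read b, top Z: go to q0, push BZ → (q0, c, BZ)
  read c, top B: go to q1, push B → (q1, ε, BZ)
All input consumed in state q1 with stack BZ.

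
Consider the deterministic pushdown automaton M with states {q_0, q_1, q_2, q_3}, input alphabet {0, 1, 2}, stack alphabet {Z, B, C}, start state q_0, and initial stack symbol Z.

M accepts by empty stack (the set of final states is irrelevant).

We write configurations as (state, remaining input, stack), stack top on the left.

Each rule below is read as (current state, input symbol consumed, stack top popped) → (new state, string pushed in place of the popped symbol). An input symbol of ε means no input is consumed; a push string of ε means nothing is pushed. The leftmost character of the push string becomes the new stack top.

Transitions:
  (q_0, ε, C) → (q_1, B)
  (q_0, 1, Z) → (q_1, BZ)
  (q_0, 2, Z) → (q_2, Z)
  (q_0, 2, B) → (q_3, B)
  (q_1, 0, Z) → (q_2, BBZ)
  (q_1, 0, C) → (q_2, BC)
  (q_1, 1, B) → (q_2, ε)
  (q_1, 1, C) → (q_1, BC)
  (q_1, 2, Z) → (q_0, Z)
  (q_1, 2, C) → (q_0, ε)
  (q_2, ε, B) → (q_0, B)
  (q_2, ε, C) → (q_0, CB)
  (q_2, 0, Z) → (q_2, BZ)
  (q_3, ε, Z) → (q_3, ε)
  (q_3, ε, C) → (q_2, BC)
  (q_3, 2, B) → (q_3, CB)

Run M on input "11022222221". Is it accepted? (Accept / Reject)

Reject

(q_0, 11022222221, Z)
  read 1, top Z: go to q_1, push BZ → (q_1, 1022222221, BZ)
  read 1, top B: go to q_2, push ε → (q_2, 022222221, Z)
  read 0, top Z: go to q_2, push BZ → (q_2, 22222221, BZ)
  ε-move, top B: go to q_0, push B → (q_0, 22222221, BZ)
  read 2, top B: go to q_3, push B → (q_3, 2222221, BZ)
  read 2, top B: go to q_3, push CB → (q_3, 222221, CBZ)
  ε-move, top C: go to q_2, push BC → (q_2, 222221, BCBZ)
  ε-move, top B: go to q_0, push B → (q_0, 222221, BCBZ)
  read 2, top B: go to q_3, push B → (q_3, 22221, BCBZ)
  read 2, top B: go to q_3, push CB → (q_3, 2221, CBCBZ)
  ε-move, top C: go to q_2, push BC → (q_2, 2221, BCBCBZ)
  ε-move, top B: go to q_0, push B → (q_0, 2221, BCBCBZ)
  read 2, top B: go to q_3, push B → (q_3, 221, BCBCBZ)
  read 2, top B: go to q_3, push CB → (q_3, 21, CBCBCBZ)
  ε-move, top C: go to q_2, push BC → (q_2, 21, BCBCBCBZ)
  ε-move, top B: go to q_0, push B → (q_0, 21, BCBCBCBZ)
  read 2, top B: go to q_3, push B → (q_3, 1, BCBCBCBZ)
No transition applies at (q_3, 1, BCBCBCBZ); input not fully consumed.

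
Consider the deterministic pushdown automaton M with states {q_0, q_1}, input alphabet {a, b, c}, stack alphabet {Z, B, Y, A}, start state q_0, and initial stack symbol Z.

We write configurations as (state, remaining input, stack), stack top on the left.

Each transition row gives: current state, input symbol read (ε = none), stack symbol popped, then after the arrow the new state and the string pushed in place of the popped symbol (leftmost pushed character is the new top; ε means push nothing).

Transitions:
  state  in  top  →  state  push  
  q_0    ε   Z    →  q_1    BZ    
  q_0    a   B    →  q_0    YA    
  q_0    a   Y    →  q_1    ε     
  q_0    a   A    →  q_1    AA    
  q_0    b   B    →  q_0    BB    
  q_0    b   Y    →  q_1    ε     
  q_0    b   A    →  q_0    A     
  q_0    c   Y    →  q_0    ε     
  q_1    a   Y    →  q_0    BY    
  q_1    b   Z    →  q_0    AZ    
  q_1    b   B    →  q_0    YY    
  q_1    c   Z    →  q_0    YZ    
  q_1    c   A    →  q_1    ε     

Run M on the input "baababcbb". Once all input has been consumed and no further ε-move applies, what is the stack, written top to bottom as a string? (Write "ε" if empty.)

YYZ

(q_0, baababcbb, Z)
  ε-move, top Z: go to q_1, push BZ → (q_1, baababcbb, BZ)
  read b, top B: go to q_0, push YY → (q_0, aababcbb, YYZ)
  read a, top Y: go to q_1, push ε → (q_1, ababcbb, YZ)
  read a, top Y: go to q_0, push BY → (q_0, babcbb, BYZ)
  read b, top B: go to q_0, push BB → (q_0, abcbb, BBYZ)
  read a, top B: go to q_0, push YA → (q_0, bcbb, YABYZ)
  read b, top Y: go to q_1, push ε → (q_1, cbb, ABYZ)
  read c, top A: go to q_1, push ε → (q_1, bb, BYZ)
  read b, top B: go to q_0, push YY → (q_0, b, YYYZ)
  read b, top Y: go to q_1, push ε → (q_1, ε, YYZ)
All input consumed in state q_1 with stack YYZ.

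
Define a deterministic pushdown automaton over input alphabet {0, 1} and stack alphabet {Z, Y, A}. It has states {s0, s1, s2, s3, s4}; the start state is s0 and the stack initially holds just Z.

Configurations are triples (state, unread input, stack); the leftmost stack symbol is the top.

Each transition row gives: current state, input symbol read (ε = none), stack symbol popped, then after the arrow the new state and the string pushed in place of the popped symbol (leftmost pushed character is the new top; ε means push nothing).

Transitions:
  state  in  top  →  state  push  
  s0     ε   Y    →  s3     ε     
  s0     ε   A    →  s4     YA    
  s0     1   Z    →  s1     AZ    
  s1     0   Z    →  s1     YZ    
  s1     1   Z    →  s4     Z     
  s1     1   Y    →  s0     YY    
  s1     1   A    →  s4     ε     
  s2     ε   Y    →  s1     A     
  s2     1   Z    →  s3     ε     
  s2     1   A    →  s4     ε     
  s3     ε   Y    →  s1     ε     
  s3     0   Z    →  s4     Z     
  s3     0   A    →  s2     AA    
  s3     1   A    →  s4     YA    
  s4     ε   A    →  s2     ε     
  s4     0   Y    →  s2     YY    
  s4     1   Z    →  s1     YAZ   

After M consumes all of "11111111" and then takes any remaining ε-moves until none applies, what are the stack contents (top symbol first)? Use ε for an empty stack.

Z

(s0, 11111111, Z)
  read 1, top Z: go to s1, push AZ → (s1, 1111111, AZ)
  read 1, top A: go to s4, push ε → (s4, 111111, Z)
  read 1, top Z: go to s1, push YAZ → (s1, 11111, YAZ)
  read 1, top Y: go to s0, push YY → (s0, 1111, YYAZ)
  ε-move, top Y: go to s3, push ε → (s3, 1111, YAZ)
  ε-move, top Y: go to s1, push ε → (s1, 1111, AZ)
  read 1, top A: go to s4, push ε → (s4, 111, Z)
  read 1, top Z: go to s1, push YAZ → (s1, 11, YAZ)
  read 1, top Y: go to s0, push YY → (s0, 1, YYAZ)
  ε-move, top Y: go to s3, push ε → (s3, 1, YAZ)
  ε-move, top Y: go to s1, push ε → (s1, 1, AZ)
  read 1, top A: go to s4, push ε → (s4, ε, Z)
All input consumed in state s4 with stack Z.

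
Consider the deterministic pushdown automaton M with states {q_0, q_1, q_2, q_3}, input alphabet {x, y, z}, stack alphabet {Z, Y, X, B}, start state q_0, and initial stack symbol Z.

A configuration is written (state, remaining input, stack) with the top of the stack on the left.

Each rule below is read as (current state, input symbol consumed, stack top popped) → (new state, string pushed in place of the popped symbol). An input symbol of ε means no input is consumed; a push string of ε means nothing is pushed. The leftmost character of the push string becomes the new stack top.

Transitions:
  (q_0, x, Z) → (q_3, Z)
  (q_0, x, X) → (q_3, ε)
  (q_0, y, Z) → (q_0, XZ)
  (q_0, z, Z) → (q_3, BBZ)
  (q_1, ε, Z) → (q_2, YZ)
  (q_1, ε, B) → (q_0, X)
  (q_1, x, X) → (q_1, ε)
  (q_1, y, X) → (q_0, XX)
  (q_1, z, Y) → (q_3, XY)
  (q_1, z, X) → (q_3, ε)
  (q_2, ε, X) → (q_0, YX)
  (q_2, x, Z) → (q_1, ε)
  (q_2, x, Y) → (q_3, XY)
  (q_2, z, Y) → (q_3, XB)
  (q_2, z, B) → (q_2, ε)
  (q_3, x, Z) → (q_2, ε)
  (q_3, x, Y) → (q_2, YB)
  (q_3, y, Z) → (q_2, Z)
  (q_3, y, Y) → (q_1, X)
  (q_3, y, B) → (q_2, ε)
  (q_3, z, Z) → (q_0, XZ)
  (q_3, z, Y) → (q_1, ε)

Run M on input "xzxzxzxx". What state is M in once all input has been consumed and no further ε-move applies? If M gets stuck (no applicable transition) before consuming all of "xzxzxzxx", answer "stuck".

(q_0, xzxzxzxx, Z)
  read x, top Z: go to q_3, push Z → (q_3, zxzxzxx, Z)
  read z, top Z: go to q_0, push XZ → (q_0, xzxzxx, XZ)
  read x, top X: go to q_3, push ε → (q_3, zxzxx, Z)
  read z, top Z: go to q_0, push XZ → (q_0, xzxx, XZ)
  read x, top X: go to q_3, push ε → (q_3, zxx, Z)
  read z, top Z: go to q_0, push XZ → (q_0, xx, XZ)
  read x, top X: go to q_3, push ε → (q_3, x, Z)
  read x, top Z: go to q_2, push ε → (q_2, ε, ε)
All input consumed; M is in state q_2.

q_2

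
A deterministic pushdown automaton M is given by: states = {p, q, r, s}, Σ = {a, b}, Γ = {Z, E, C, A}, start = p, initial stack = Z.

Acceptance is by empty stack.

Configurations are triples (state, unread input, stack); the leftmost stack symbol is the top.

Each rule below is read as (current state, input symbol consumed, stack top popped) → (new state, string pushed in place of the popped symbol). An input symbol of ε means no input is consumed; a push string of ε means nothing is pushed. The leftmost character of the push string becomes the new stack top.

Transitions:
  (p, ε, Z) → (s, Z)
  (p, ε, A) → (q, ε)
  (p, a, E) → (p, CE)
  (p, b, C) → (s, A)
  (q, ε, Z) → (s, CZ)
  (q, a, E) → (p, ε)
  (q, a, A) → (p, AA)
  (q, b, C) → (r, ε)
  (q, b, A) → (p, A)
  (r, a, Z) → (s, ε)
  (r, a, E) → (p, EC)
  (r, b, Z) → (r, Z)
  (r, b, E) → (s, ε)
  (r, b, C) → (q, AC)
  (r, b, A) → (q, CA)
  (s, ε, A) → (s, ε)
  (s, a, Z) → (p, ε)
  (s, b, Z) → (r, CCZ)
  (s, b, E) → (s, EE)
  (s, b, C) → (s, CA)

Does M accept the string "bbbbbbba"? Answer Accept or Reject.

Accept

(p, bbbbbbba, Z)
  ε-move, top Z: go to s, push Z → (s, bbbbbbba, Z)
  read b, top Z: go to r, push CCZ → (r, bbbbbba, CCZ)
  read b, top C: go to q, push AC → (q, bbbbba, ACCZ)
  read b, top A: go to p, push A → (p, bbbba, ACCZ)
  ε-move, top A: go to q, push ε → (q, bbbba, CCZ)
  read b, top C: go to r, push ε → (r, bbba, CZ)
  read b, top C: go to q, push AC → (q, bba, ACZ)
  read b, top A: go to p, push A → (p, ba, ACZ)
  ε-move, top A: go to q, push ε → (q, ba, CZ)
  read b, top C: go to r, push ε → (r, a, Z)
  read a, top Z: go to s, push ε → (s, ε, ε)
All input consumed and the stack is empty.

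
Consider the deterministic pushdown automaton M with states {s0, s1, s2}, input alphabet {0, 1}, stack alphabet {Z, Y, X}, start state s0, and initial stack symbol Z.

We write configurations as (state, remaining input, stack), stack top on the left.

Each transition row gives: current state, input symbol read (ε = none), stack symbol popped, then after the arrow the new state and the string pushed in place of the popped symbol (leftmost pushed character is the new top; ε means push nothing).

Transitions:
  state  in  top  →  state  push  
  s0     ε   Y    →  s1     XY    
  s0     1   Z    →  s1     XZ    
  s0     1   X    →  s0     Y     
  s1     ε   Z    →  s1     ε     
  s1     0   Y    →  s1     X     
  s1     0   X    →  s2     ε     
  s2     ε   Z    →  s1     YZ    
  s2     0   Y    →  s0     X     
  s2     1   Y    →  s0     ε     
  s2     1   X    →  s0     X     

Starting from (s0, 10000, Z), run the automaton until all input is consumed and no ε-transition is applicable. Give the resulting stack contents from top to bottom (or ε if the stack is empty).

XZ

(s0, 10000, Z)
  read 1, top Z: go to s1, push XZ → (s1, 0000, XZ)
  read 0, top X: go to s2, push ε → (s2, 000, Z)
  ε-move, top Z: go to s1, push YZ → (s1, 000, YZ)
  read 0, top Y: go to s1, push X → (s1, 00, XZ)
  read 0, top X: go to s2, push ε → (s2, 0, Z)
  ε-move, top Z: go to s1, push YZ → (s1, 0, YZ)
  read 0, top Y: go to s1, push X → (s1, ε, XZ)
All input consumed in state s1 with stack XZ.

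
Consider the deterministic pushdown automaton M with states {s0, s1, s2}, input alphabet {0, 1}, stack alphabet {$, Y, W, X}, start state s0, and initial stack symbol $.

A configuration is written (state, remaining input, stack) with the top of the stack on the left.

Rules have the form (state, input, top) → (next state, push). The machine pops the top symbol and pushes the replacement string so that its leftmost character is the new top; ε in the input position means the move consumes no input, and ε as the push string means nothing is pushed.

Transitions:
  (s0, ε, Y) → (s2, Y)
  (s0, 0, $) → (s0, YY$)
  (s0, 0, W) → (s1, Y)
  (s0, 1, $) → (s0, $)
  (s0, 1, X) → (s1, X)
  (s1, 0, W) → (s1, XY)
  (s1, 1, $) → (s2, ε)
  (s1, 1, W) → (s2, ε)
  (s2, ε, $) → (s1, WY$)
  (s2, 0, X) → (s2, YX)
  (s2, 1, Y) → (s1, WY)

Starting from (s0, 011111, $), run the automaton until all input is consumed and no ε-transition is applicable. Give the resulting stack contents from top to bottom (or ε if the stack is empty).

(s0, 011111, $) ⊢ (s0, 11111, YY$) ⊢ (s2, 11111, YY$) ⊢ (s1, 1111, WYY$) ⊢ (s2, 111, YY$) ⊢ (s1, 11, WYY$) ⊢ (s2, 1, YY$) ⊢ (s1, ε, WYY$)
All input consumed in state s1 with stack WYY$.

WYY$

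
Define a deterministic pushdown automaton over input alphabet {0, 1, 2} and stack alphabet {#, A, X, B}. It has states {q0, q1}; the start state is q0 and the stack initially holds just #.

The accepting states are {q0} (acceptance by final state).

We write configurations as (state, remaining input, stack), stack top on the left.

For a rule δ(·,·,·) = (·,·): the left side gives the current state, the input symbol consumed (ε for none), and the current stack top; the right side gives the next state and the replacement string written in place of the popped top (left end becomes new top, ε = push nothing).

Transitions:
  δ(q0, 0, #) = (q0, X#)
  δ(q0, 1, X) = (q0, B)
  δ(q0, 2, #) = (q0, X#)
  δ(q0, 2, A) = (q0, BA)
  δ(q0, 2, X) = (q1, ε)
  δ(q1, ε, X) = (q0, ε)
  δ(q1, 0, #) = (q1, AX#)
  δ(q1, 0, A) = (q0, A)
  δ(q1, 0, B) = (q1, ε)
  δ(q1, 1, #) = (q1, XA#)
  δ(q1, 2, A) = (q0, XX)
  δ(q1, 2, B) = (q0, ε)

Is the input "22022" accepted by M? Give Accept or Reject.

(q0, 22022, #)
  read 2, top #: go to q0, push X# → (q0, 2022, X#)
  read 2, top X: go to q1, push ε → (q1, 022, #)
  read 0, top #: go to q1, push AX# → (q1, 22, AX#)
  read 2, top A: go to q0, push XX → (q0, 2, XXX#)
  read 2, top X: go to q1, push ε → (q1, ε, XX#)
  ε-move, top X: go to q0, push ε → (q0, ε, X#)
All input consumed; state q0 ∈ F.

Accept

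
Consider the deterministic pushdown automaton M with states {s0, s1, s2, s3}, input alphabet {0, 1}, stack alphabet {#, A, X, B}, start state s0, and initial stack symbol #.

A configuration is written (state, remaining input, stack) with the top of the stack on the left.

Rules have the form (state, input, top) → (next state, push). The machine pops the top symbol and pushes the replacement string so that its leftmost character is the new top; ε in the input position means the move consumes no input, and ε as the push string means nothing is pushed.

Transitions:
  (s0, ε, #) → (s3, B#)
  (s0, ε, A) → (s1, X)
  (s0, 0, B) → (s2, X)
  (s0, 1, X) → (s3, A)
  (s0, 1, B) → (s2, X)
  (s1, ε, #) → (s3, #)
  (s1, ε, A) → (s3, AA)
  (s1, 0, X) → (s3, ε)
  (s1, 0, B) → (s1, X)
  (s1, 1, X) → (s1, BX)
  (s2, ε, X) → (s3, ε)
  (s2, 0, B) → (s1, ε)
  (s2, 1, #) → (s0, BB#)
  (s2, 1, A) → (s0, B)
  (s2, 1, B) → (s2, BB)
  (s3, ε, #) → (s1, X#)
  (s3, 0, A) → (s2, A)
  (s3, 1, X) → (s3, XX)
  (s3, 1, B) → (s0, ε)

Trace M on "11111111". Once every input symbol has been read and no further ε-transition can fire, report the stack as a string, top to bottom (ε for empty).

B#

(s0, 11111111, #) ⊢ (s3, 11111111, B#) ⊢ (s0, 1111111, #) ⊢ (s3, 1111111, B#) ⊢ (s0, 111111, #) ⊢ (s3, 111111, B#) ⊢ (s0, 11111, #) ⊢ (s3, 11111, B#) ⊢ (s0, 1111, #) ⊢ (s3, 1111, B#) ⊢ (s0, 111, #) ⊢ (s3, 111, B#) ⊢ (s0, 11, #) ⊢ (s3, 11, B#) ⊢ (s0, 1, #) ⊢ (s3, 1, B#) ⊢ (s0, ε, #) ⊢ (s3, ε, B#)
All input consumed in state s3 with stack B#.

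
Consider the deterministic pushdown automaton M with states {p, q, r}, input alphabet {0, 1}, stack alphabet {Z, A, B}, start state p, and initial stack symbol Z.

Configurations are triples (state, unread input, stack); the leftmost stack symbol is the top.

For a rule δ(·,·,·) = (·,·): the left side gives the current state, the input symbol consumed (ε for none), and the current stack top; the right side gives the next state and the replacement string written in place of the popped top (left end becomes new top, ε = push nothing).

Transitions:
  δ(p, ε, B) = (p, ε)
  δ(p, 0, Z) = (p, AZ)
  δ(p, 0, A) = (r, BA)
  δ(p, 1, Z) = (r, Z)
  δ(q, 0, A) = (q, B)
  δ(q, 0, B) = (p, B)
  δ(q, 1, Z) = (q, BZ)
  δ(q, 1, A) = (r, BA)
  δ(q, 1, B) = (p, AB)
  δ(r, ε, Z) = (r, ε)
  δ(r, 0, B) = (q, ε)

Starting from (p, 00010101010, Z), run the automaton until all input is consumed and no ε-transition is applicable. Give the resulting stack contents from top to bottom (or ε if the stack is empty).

AZ

(p, 00010101010, Z)
  read 0, top Z: go to p, push AZ → (p, 0010101010, AZ)
  read 0, top A: go to r, push BA → (r, 010101010, BAZ)
  read 0, top B: go to q, push ε → (q, 10101010, AZ)
  read 1, top A: go to r, push BA → (r, 0101010, BAZ)
  read 0, top B: go to q, push ε → (q, 101010, AZ)
  read 1, top A: go to r, push BA → (r, 01010, BAZ)
  read 0, top B: go to q, push ε → (q, 1010, AZ)
  read 1, top A: go to r, push BA → (r, 010, BAZ)
  read 0, top B: go to q, push ε → (q, 10, AZ)
  read 1, top A: go to r, push BA → (r, 0, BAZ)
  read 0, top B: go to q, push ε → (q, ε, AZ)
All input consumed in state q with stack AZ.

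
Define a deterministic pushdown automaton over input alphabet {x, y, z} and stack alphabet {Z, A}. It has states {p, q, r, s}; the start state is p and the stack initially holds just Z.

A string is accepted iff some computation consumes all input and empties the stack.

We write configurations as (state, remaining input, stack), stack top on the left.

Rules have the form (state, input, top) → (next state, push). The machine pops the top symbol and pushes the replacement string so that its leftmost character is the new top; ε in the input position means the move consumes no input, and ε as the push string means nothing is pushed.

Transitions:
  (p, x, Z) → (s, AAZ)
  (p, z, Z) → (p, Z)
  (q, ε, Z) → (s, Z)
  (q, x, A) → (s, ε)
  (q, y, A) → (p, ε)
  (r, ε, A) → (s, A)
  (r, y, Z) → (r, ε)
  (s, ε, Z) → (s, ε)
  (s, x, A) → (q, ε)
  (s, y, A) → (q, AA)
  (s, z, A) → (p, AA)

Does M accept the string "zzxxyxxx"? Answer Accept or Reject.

Accept

(p, zzxxyxxx, Z) ⊢ (p, zxxyxxx, Z) ⊢ (p, xxyxxx, Z) ⊢ (s, xyxxx, AAZ) ⊢ (q, yxxx, AZ) ⊢ (p, xxx, Z) ⊢ (s, xx, AAZ) ⊢ (q, x, AZ) ⊢ (s, ε, Z) ⊢ (s, ε, ε)
All input consumed and the stack is empty.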